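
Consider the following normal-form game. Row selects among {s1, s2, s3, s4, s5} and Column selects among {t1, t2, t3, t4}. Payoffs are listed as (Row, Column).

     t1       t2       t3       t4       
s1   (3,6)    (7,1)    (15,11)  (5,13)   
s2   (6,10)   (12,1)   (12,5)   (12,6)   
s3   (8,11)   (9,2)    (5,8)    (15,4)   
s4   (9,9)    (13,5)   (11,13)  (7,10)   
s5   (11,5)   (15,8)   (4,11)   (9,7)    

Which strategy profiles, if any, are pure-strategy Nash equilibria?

No pure-strategy Nash equilibrium

A profile is a Nash equilibrium when each player is best-responding to the other.
Row's best responses — vs t1: s5 (payoff 11); vs t2: s5 (payoff 15); vs t3: s1 (payoff 15); vs t4: s3 (payoff 15).
Column's best responses — vs s1: t4 (payoff 13); vs s2: t1 (payoff 10); vs s3: t1 (payoff 11); vs s4: t3 (payoff 13); vs s5: t3 (payoff 11).
No cell has both players best-responding. For instance, Row's best reply to t4 is s3, but against s3 Column prefers t1 over t4.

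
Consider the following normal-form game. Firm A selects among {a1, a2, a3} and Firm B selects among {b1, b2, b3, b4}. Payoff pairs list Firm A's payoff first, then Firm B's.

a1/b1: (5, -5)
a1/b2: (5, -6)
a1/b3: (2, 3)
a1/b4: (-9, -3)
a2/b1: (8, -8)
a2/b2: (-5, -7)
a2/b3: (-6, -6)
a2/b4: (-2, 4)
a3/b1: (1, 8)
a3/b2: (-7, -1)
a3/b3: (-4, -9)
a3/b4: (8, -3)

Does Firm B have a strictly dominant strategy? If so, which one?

Check whether one of Firm B's strategies beats all alternatives regardless of what the opponent does.
b1 is not dominant: against a1, b3 gives 3 > -5.
b2 is not dominant: against a1, b1 gives -5 > -6.
b3 is not dominant: against a2, b4 gives 4 > -6.
b4 is not dominant: against a1, b3 gives 3 > -3.
No single strategy is best against every opponent action.

No strictly dominant strategy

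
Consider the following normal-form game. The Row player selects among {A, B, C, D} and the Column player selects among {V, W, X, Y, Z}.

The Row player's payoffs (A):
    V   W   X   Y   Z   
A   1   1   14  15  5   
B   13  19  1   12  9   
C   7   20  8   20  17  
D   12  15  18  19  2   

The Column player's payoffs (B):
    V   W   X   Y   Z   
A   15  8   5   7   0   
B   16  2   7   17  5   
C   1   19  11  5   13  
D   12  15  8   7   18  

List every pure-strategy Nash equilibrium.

A profile is a Nash equilibrium when each player is best-responding to the other.
The Row player's best responses — vs V: B (payoff 13); vs W: C (payoff 20); vs X: D (payoff 18); vs Y: C (payoff 20); vs Z: C (payoff 17).
The Column player's best responses — vs A: V (payoff 15); vs B: Y (payoff 17); vs C: W (payoff 19); vs D: Z (payoff 18).
The only mutual best response is (C, W); neither player gains by switching there.

(C, W)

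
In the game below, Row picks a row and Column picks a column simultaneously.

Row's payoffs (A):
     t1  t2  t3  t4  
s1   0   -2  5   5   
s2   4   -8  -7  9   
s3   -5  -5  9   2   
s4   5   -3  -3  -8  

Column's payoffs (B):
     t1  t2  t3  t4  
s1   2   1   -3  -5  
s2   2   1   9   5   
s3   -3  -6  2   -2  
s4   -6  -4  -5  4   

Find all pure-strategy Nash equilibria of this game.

A profile is a Nash equilibrium when each player is best-responding to the other.
Row's best responses — vs t1: s4 (payoff 5); vs t2: s1 (payoff -2); vs t3: s3 (payoff 9); vs t4: s2 (payoff 9).
Column's best responses — vs s1: t1 (payoff 2); vs s2: t3 (payoff 9); vs s3: t3 (payoff 2); vs s4: t4 (payoff 4).
The only mutual best response is (s3, t3); neither player gains by switching there.

(s3, t3)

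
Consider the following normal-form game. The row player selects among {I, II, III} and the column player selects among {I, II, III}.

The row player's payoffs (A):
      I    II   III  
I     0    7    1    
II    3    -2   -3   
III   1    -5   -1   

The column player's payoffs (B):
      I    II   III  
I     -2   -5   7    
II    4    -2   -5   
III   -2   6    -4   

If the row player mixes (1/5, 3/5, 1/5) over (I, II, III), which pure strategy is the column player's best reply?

The column player's best reply maximizes expected payoff against the mix.
I: (1/5)·(-2) + (3/5)·4 + (1/5)·(-2) = 8/5
II: (1/5)·(-5) + (3/5)·(-2) + (1/5)·6 = -1
III: (1/5)·7 + (3/5)·(-5) + (1/5)·(-4) = -12/5
Highest expected payoff is 8/5, from I.

I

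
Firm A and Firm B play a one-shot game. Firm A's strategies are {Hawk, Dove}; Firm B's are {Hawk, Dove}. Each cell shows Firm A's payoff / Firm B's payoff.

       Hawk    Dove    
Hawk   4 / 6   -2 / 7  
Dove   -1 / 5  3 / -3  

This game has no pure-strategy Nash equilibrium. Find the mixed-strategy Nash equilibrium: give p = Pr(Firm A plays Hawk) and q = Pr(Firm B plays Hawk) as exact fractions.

p = 8/9, q = 1/2

In a mixed NE each player is indifferent between their pure strategies, so the opponent's mix sets the indifference.
Firm B indifferent between Hawk and Dove: p·6 + (1−p)·5 = p·7 + (1−p)·(-3) ⟹ 5 + 1p = (-3) + 10p ⟹ p = 8/9.
Firm A indifferent between Hawk and Dove: q·4 + (1−q)·(-2) = q·(-1) + (1−q)·3 ⟹ (-2) + 6q = 3 + (-4)q ⟹ q = 1/2.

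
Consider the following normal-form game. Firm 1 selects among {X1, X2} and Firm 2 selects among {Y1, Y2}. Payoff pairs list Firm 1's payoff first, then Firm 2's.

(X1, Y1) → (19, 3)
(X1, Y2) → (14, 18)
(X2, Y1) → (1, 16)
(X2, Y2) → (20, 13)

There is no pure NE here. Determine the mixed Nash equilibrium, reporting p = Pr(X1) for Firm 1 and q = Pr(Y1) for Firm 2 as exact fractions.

In a mixed NE each player is indifferent between their pure strategies, so the opponent's mix sets the indifference.
Firm 2 indifferent between Y1 and Y2: p·3 + (1−p)·16 = p·18 + (1−p)·13 ⟹ 16 + (-13)p = 13 + 5p ⟹ p = 1/6.
Firm 1 indifferent between X1 and X2: q·19 + (1−q)·14 = q·1 + (1−q)·20 ⟹ 14 + 5q = 20 + (-19)q ⟹ q = 1/4.

p = 1/6, q = 1/4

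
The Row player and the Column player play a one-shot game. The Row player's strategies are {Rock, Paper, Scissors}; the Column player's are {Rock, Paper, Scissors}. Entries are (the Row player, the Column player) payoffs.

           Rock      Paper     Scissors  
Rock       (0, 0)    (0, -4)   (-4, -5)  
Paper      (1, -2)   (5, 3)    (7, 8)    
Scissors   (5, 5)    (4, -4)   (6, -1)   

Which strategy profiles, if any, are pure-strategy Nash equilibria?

A profile is a Nash equilibrium when each player is best-responding to the other.
The Row player's best responses — vs Rock: Scissors (payoff 5); vs Paper: Paper (payoff 5); vs Scissors: Paper (payoff 7).
The Column player's best responses — vs Rock: Rock (payoff 0); vs Paper: Scissors (payoff 8); vs Scissors: Rock (payoff 5).
Mutual best responses occur at (Paper, Scissors) and (Scissors, Rock); at each, neither player gains by switching.

(Paper, Scissors) and (Scissors, Rock)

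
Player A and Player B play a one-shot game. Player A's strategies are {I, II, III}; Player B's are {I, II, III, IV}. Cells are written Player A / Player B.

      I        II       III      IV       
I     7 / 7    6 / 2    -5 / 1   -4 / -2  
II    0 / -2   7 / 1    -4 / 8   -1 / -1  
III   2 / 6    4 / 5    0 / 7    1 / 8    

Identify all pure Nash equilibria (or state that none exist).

(I, I) and (III, IV)

A profile is a Nash equilibrium when each player is best-responding to the other.
Player A's best responses — vs I: I (payoff 7); vs II: II (payoff 7); vs III: III (payoff 0); vs IV: III (payoff 1).
Player B's best responses — vs I: I (payoff 7); vs II: III (payoff 8); vs III: IV (payoff 8).
Mutual best responses occur at (I, I) and (III, IV); at each, neither player gains by switching.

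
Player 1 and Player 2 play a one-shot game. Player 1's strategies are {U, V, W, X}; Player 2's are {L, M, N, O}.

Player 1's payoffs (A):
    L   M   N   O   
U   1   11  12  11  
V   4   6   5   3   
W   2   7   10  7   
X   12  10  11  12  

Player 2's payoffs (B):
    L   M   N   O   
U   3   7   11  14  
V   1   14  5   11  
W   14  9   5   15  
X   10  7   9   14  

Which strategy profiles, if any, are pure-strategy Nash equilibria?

Find each player's best response to every opponent strategy; NE are the intersections.
Player 1's best responses — vs L: X (payoff 12); vs M: U (payoff 11); vs N: U (payoff 12); vs O: X (payoff 12).
Player 2's best responses — vs U: O (payoff 14); vs V: M (payoff 14); vs W: O (payoff 15); vs X: O (payoff 14).
The only mutual best response is (X, O); neither player gains by switching there.

(X, O)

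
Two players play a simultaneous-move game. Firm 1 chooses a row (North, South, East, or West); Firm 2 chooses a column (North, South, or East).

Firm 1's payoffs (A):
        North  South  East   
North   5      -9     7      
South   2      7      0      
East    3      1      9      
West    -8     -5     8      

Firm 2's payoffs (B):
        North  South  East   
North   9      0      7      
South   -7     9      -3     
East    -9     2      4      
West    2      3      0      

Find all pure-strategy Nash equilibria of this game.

(North, North), (South, South), and (East, East)

Find each player's best response to every opponent strategy; NE are the intersections.
Firm 1's best responses — vs North: North (payoff 5); vs South: South (payoff 7); vs East: East (payoff 9).
Firm 2's best responses — vs North: North (payoff 9); vs South: South (payoff 9); vs East: East (payoff 4); vs West: South (payoff 3).
Mutual best responses occur at (North, North), (South, South), and (East, East); at each, neither player gains by switching.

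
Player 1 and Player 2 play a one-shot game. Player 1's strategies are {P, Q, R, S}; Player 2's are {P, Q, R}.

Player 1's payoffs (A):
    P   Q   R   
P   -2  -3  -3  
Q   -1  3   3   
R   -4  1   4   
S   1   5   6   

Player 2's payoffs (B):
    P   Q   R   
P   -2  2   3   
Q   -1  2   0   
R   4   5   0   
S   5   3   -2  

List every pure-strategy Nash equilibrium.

(S, P)

Find each player's best response to every opponent strategy; NE are the intersections.
Player 1's best responses — vs P: S (payoff 1); vs Q: S (payoff 5); vs R: S (payoff 6).
Player 2's best responses — vs P: R (payoff 3); vs Q: Q (payoff 2); vs R: Q (payoff 5); vs S: P (payoff 5).
The only mutual best response is (S, P); neither player gains by switching there.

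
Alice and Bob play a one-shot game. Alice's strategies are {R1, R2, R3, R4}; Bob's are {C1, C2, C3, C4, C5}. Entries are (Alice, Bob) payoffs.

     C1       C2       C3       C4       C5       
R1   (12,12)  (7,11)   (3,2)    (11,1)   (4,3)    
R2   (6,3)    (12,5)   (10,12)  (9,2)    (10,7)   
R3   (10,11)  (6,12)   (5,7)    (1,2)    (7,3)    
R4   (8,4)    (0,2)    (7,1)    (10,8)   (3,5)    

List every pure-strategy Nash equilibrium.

(R1, C1) and (R2, C3)

Find each player's best response to every opponent strategy; NE are the intersections.
Alice's best responses — vs C1: R1 (payoff 12); vs C2: R2 (payoff 12); vs C3: R2 (payoff 10); vs C4: R1 (payoff 11); vs C5: R2 (payoff 10).
Bob's best responses — vs R1: C1 (payoff 12); vs R2: C3 (payoff 12); vs R3: C2 (payoff 12); vs R4: C4 (payoff 8).
Mutual best responses occur at (R1, C1) and (R2, C3); at each, neither player gains by switching.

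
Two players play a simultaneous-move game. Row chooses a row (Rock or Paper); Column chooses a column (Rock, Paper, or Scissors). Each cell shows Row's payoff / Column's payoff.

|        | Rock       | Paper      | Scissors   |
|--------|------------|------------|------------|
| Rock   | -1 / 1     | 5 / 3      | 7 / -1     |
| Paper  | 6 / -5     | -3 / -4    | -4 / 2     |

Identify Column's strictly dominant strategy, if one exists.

None

Check whether one of Column's strategies beats all alternatives regardless of what the opponent does.
Rock is not dominant: against Rock, Paper gives 3 > 1.
Paper is not dominant: against Paper, Scissors gives 2 > -4.
Scissors is not dominant: against Rock, Rock gives 1 > -1.
No single strategy is best against every opponent action.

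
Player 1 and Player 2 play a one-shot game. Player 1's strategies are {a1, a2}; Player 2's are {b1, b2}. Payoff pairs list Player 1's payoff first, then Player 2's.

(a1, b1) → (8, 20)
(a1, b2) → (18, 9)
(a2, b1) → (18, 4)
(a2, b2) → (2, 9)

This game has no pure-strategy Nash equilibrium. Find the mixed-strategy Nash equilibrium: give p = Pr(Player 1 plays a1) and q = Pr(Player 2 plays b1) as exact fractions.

p = 5/16, q = 8/13

In a mixed NE each player is indifferent between their pure strategies, so the opponent's mix sets the indifference.
Player 2 indifferent between b1 and b2: p·20 + (1−p)·4 = p·9 + (1−p)·9 ⟹ 4 + 16p = 9 + 0p ⟹ p = 5/16.
Player 1 indifferent between a1 and a2: q·8 + (1−q)·18 = q·18 + (1−q)·2 ⟹ 18 + (-10)q = 2 + 16q ⟹ q = 8/13.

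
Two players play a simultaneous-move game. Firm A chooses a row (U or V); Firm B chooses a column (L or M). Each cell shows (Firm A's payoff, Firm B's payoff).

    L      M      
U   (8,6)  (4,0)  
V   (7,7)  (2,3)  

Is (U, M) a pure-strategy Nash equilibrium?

No

Holding Firm B at M: Firm A gets 4 from U, versus 2 from V. No profitable deviation for Firm A.
Holding Firm A at U: Firm B gets 0 from M but could get 6 by switching to L. Firm B has a profitable deviation.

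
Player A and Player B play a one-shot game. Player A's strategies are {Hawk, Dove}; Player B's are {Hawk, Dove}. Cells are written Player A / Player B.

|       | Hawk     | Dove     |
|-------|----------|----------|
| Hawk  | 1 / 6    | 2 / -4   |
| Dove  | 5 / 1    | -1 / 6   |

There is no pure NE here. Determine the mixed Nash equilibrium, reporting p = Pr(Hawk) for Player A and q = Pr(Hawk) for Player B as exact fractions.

p = 1/3, q = 3/7

Each player's mixing probability is pinned down by making the *other* player indifferent.
Player B indifferent between Hawk and Dove: p·6 + (1−p)·1 = p·(-4) + (1−p)·6 ⟹ 1 + 5p = 6 + (-10)p ⟹ p = 1/3.
Player A indifferent between Hawk and Dove: q·1 + (1−q)·2 = q·5 + (1−q)·(-1) ⟹ 2 + (-1)q = (-1) + 6q ⟹ q = 3/7.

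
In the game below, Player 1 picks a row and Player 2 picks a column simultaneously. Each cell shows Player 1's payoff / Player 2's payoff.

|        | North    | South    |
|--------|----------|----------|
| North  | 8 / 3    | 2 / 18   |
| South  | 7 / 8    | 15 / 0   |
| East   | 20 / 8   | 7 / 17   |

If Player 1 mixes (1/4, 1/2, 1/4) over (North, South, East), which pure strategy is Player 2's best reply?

Compute Player 2's expected payoff from each pure strategy against the given mix.
North: (1/4)·3 + (1/2)·8 + (1/4)·8 = 27/4
South: (1/4)·18 + (1/2)·0 + (1/4)·17 = 35/4
Highest expected payoff is 35/4, from South.

South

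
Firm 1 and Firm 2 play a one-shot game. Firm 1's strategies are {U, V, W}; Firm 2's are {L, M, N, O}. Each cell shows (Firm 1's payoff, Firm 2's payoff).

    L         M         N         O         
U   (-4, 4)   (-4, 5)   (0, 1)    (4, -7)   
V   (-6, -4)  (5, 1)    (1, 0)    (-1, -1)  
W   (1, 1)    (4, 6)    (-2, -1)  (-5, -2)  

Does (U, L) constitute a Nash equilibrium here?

No

Holding Firm 2 at L: Firm 1 gets -4 from U but could get 1 by switching to W. Firm 1 has a profitable deviation.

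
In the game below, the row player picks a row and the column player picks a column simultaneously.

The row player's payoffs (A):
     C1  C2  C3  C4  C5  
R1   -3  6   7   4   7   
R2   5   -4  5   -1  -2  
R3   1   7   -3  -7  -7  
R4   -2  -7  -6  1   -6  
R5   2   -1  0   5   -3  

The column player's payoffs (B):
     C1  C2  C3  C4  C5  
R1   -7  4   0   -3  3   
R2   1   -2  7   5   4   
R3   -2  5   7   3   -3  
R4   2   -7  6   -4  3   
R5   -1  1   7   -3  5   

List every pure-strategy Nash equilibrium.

None

A profile is a Nash equilibrium when each player is best-responding to the other.
The row player's best responses — vs C1: R2 (payoff 5); vs C2: R3 (payoff 7); vs C3: R1 (payoff 7); vs C4: R5 (payoff 5); vs C5: R1 (payoff 7).
The column player's best responses — vs R1: C2 (payoff 4); vs R2: C3 (payoff 7); vs R3: C3 (payoff 7); vs R4: C3 (payoff 6); vs R5: C3 (payoff 7).
No cell has both players best-responding. For instance, the row player's best reply to C5 is R1, but against R1 the column player prefers C2 over C5.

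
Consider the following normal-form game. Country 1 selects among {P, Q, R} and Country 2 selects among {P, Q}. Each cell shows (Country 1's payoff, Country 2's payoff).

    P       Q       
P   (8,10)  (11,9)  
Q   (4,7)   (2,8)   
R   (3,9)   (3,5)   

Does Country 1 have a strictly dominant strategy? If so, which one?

P

Check whether one of Country 1's strategies beats all alternatives regardless of what the opponent does.
P strictly dominates: vs P: 8 > each of {4, 3}; vs Q: 11 > each of {2, 3}.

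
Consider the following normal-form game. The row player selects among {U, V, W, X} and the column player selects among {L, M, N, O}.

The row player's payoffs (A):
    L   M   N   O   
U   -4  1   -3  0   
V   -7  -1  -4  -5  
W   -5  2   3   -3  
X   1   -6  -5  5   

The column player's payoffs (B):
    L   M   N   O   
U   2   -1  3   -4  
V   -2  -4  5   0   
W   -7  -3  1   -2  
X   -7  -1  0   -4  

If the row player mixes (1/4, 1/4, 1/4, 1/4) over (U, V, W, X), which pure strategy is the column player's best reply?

N

The column player's best reply maximizes expected payoff against the mix.
L: (1/4)·2 + (1/4)·(-2) + (1/4)·(-7) + (1/4)·(-7) = -7/2
M: (1/4)·(-1) + (1/4)·(-4) + (1/4)·(-3) + (1/4)·(-1) = -9/4
N: (1/4)·3 + (1/4)·5 + (1/4)·1 + (1/4)·0 = 9/4
O: (1/4)·(-4) + (1/4)·0 + (1/4)·(-2) + (1/4)·(-4) = -5/2
Highest expected payoff is 9/4, from N.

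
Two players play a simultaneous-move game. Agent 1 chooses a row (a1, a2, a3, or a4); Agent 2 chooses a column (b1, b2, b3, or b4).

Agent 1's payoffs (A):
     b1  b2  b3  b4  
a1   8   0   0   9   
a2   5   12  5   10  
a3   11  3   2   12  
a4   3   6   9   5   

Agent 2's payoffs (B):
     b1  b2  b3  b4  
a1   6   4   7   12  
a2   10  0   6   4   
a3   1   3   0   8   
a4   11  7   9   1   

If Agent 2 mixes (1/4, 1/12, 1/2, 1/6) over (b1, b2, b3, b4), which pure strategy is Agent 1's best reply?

a4

Agent 1's best reply maximizes expected payoff against the mix.
a1: (1/4)·8 + (1/12)·0 + (1/2)·0 + (1/6)·9 = 7/2
a2: (1/4)·5 + (1/12)·12 + (1/2)·5 + (1/6)·10 = 77/12
a3: (1/4)·11 + (1/12)·3 + (1/2)·2 + (1/6)·12 = 6
a4: (1/4)·3 + (1/12)·6 + (1/2)·9 + (1/6)·5 = 79/12
Highest expected payoff is 79/12, from a4.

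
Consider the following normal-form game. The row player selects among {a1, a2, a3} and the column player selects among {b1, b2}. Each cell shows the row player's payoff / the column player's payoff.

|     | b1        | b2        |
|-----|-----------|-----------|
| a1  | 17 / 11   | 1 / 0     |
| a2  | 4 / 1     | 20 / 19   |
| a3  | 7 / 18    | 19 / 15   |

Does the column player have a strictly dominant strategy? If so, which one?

Check whether one of the column player's strategies beats all alternatives regardless of what the opponent does.
b1 is not dominant: against a2, b2 gives 19 > 1.
b2 is not dominant: against a1, b1 gives 11 > 0.
No single strategy is best against every opponent action.

No strictly dominant strategy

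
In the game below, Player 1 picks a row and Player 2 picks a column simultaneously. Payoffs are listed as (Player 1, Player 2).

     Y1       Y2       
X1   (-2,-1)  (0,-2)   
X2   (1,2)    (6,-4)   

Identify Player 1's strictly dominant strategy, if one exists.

X2

A strategy is strictly dominant if it gives Player 1 a strictly higher payoff than every other strategy, against every choice by the opponent.
X2 strictly dominates: vs Y1: 1 > -2; vs Y2: 6 > 0.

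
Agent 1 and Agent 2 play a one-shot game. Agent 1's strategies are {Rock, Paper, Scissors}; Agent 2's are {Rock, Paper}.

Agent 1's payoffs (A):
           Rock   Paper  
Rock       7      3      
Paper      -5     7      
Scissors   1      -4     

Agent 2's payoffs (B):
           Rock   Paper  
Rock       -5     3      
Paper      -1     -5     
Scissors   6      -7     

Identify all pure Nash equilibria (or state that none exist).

A profile is a Nash equilibrium when each player is best-responding to the other.
Agent 1's best responses — vs Rock: Rock (payoff 7); vs Paper: Paper (payoff 7).
Agent 2's best responses — vs Rock: Paper (payoff 3); vs Paper: Rock (payoff -1); vs Scissors: Rock (payoff 6).
No cell has both players best-responding. For instance, Agent 1's best reply to Paper is Paper, but against Paper Agent 2 prefers Rock over Paper.

There is no pure-strategy Nash equilibrium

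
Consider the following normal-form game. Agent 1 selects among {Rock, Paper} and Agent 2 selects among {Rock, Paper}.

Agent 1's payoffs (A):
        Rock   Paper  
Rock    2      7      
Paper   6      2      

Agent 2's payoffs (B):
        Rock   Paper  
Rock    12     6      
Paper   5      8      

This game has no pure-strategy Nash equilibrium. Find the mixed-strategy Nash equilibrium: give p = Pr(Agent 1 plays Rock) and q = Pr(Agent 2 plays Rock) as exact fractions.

p = 1/3, q = 5/9

Each player's mixing probability is pinned down by making the *other* player indifferent.
Agent 2 indifferent between Rock and Paper: p·12 + (1−p)·5 = p·6 + (1−p)·8 ⟹ 5 + 7p = 8 + (-2)p ⟹ p = 1/3.
Agent 1 indifferent between Rock and Paper: q·2 + (1−q)·7 = q·6 + (1−q)·2 ⟹ 7 + (-5)q = 2 + 4q ⟹ q = 5/9.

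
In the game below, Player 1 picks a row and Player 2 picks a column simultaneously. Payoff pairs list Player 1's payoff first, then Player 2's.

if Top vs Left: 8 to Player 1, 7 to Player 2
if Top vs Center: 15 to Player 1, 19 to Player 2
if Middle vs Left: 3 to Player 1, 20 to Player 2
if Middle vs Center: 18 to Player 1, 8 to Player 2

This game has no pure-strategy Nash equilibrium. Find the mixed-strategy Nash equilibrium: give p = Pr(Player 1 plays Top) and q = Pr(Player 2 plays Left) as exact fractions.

In a mixed NE each player is indifferent between their pure strategies, so the opponent's mix sets the indifference.
Player 2 indifferent between Left and Center: p·7 + (1−p)·20 = p·19 + (1−p)·8 ⟹ 20 + (-13)p = 8 + 11p ⟹ p = 1/2.
Player 1 indifferent between Top and Middle: q·8 + (1−q)·15 = q·3 + (1−q)·18 ⟹ 15 + (-7)q = 18 + (-15)q ⟹ q = 3/8.

p = 1/2, q = 3/8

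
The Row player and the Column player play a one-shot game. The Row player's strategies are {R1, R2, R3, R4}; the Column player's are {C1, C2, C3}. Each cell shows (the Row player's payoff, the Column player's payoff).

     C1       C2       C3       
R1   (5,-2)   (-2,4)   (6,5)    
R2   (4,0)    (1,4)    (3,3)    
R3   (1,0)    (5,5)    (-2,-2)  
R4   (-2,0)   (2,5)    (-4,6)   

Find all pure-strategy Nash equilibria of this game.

A profile is a Nash equilibrium when each player is best-responding to the other.
The Row player's best responses — vs C1: R1 (payoff 5); vs C2: R3 (payoff 5); vs C3: R1 (payoff 6).
The Column player's best responses — vs R1: C3 (payoff 5); vs R2: C2 (payoff 4); vs R3: C2 (payoff 5); vs R4: C3 (payoff 6).
Mutual best responses occur at (R1, C3) and (R3, C2); at each, neither player gains by switching.

(R1, C3) and (R3, C2)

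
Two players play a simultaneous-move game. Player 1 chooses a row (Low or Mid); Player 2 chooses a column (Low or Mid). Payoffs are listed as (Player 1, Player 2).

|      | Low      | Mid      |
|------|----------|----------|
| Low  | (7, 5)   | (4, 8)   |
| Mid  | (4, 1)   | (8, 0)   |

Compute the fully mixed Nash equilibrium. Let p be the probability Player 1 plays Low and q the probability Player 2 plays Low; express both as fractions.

In a mixed NE each player is indifferent between their pure strategies, so the opponent's mix sets the indifference.
Player 2 indifferent between Low and Mid: p·5 + (1−p)·1 = p·8 + (1−p)·0 ⟹ 1 + 4p = 0 + 8p ⟹ p = 1/4.
Player 1 indifferent between Low and Mid: q·7 + (1−q)·4 = q·4 + (1−q)·8 ⟹ 4 + 3q = 8 + (-4)q ⟹ q = 4/7.

p = 1/4, q = 4/7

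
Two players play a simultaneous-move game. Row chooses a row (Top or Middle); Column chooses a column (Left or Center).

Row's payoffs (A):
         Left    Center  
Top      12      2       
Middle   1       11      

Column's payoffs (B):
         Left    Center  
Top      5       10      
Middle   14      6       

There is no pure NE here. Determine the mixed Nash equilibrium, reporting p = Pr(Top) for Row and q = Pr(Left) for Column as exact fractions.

Each player's mixing probability is pinned down by making the *other* player indifferent.
Column indifferent between Left and Center: p·5 + (1−p)·14 = p·10 + (1−p)·6 ⟹ 14 + (-9)p = 6 + 4p ⟹ p = 8/13.
Row indifferent between Top and Middle: q·12 + (1−q)·2 = q·1 + (1−q)·11 ⟹ 2 + 10q = 11 + (-10)q ⟹ q = 9/20.

p = 8/13, q = 9/20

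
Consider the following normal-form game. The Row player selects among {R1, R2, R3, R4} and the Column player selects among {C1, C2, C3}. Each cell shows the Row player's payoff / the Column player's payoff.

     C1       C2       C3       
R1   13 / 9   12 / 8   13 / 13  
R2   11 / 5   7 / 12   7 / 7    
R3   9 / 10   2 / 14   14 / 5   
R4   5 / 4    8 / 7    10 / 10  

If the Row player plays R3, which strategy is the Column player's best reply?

C2

With the Row player fixed at R3, the Column player's payoffs are: C1 → 10, C2 → 14, C3 → 5.
The maximum is 14, achieved by C2.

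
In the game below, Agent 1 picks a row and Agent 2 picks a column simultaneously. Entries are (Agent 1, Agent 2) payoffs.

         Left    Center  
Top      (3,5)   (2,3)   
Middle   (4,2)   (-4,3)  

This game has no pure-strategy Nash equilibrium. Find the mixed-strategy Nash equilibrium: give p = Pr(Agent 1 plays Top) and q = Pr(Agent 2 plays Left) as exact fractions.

p = 1/3, q = 6/7

Each player's mixing probability is pinned down by making the *other* player indifferent.
Agent 2 indifferent between Left and Center: p·5 + (1−p)·2 = p·3 + (1−p)·3 ⟹ 2 + 3p = 3 + 0p ⟹ p = 1/3.
Agent 1 indifferent between Top and Middle: q·3 + (1−q)·2 = q·4 + (1−q)·(-4) ⟹ 2 + 1q = (-4) + 8q ⟹ q = 6/7.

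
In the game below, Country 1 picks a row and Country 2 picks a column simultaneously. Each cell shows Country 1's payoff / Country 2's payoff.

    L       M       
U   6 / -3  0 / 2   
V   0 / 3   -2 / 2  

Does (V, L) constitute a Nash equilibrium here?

Holding Country 2 at L: Country 1 gets 0 from V but could get 6 by switching to U. Country 1 has a profitable deviation.

No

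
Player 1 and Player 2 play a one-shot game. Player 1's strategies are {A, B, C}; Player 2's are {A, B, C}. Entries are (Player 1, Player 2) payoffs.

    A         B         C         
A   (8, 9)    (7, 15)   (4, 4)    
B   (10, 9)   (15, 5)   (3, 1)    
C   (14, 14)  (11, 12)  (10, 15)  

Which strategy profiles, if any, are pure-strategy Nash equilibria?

Check mutual best responses: a cell is a NE iff neither player can gain by unilaterally deviating.
Player 1's best responses — vs A: C (payoff 14); vs B: B (payoff 15); vs C: C (payoff 10).
Player 2's best responses — vs A: B (payoff 15); vs B: A (payoff 9); vs C: C (payoff 15).
The only mutual best response is (C, C); neither player gains by switching there.

(C, C)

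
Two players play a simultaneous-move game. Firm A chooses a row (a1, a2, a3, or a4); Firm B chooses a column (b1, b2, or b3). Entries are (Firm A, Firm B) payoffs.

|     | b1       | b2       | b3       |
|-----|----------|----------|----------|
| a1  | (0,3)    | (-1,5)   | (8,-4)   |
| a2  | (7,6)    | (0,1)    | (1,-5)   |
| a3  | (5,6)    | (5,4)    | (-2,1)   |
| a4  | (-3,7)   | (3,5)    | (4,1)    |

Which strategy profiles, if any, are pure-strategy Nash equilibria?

(a2, b1)

A profile is a Nash equilibrium when each player is best-responding to the other.
Firm A's best responses — vs b1: a2 (payoff 7); vs b2: a3 (payoff 5); vs b3: a1 (payoff 8).
Firm B's best responses — vs a1: b2 (payoff 5); vs a2: b1 (payoff 6); vs a3: b1 (payoff 6); vs a4: b1 (payoff 7).
The only mutual best response is (a2, b1); neither player gains by switching there.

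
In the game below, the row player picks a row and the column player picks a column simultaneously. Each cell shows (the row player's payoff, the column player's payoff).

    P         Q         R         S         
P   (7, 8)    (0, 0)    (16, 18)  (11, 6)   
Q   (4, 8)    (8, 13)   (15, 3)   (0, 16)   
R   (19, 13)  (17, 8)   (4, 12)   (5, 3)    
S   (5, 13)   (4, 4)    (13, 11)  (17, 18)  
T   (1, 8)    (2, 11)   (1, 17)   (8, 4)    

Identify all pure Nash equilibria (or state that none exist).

A profile is a Nash equilibrium when each player is best-responding to the other.
The row player's best responses — vs P: R (payoff 19); vs Q: R (payoff 17); vs R: P (payoff 16); vs S: S (payoff 17).
The column player's best responses — vs P: R (payoff 18); vs Q: S (payoff 16); vs R: P (payoff 13); vs S: S (payoff 18); vs T: R (payoff 17).
Mutual best responses occur at (P, R), (R, P), and (S, S); at each, neither player gains by switching.

(P, R), (R, P), and (S, S)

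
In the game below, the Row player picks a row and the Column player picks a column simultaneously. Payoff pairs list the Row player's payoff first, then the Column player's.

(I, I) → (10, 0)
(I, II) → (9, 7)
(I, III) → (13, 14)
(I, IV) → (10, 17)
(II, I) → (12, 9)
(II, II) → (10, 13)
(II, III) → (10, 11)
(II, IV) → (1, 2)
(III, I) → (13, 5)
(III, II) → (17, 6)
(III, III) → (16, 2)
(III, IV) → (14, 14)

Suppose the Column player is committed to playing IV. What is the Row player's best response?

III

With the Column player fixed at IV, the Row player's payoffs are: I → 10, II → 1, III → 14.
The maximum is 14, achieved by III.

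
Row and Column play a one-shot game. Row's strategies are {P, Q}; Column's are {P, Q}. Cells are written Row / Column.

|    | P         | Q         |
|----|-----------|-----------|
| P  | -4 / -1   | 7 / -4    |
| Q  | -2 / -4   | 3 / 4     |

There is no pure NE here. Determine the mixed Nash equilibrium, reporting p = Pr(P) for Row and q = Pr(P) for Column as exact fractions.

p = 8/11, q = 2/3

Each player's mixing probability is pinned down by making the *other* player indifferent.
Column indifferent between P and Q: p·(-1) + (1−p)·(-4) = p·(-4) + (1−p)·4 ⟹ (-4) + 3p = 4 + (-8)p ⟹ p = 8/11.
Row indifferent between P and Q: q·(-4) + (1−q)·7 = q·(-2) + (1−q)·3 ⟹ 7 + (-11)q = 3 + (-5)q ⟹ q = 2/3.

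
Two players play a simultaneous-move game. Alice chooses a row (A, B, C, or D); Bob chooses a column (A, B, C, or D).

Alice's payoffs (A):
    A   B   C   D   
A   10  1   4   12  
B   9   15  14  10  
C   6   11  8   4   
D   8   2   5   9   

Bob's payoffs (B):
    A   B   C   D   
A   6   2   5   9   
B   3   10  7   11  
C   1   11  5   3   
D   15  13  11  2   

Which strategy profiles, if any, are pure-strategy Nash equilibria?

Check mutual best responses: a cell is a NE iff neither player can gain by unilaterally deviating.
Alice's best responses — vs A: A (payoff 10); vs B: B (payoff 15); vs C: B (payoff 14); vs D: A (payoff 12).
Bob's best responses — vs A: D (payoff 9); vs B: D (payoff 11); vs C: B (payoff 11); vs D: A (payoff 15).
The only mutual best response is (A, D); neither player gains by switching there.

(A, D)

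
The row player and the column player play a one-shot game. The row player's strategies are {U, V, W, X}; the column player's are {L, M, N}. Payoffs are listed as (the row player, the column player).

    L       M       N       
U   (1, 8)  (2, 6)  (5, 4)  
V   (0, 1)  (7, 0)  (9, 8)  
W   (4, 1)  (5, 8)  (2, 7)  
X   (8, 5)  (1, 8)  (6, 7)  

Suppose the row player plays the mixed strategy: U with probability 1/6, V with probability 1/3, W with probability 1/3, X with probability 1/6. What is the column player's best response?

The column player's best reply maximizes expected payoff against the mix.
L: (1/6)·8 + (1/3)·1 + (1/3)·1 + (1/6)·5 = 17/6
M: (1/6)·6 + (1/3)·0 + (1/3)·8 + (1/6)·8 = 5
N: (1/6)·4 + (1/3)·8 + (1/3)·7 + (1/6)·7 = 41/6
Highest expected payoff is 41/6, from N.

N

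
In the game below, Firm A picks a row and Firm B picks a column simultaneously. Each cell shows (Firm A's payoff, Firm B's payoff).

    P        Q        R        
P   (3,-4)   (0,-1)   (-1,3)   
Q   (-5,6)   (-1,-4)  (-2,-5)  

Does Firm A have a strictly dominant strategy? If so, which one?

A strategy is strictly dominant if it gives Firm A a strictly higher payoff than every other strategy, against every choice by the opponent.
P strictly dominates: vs P: 3 > -5; vs Q: 0 > -1; vs R: -1 > -2.

P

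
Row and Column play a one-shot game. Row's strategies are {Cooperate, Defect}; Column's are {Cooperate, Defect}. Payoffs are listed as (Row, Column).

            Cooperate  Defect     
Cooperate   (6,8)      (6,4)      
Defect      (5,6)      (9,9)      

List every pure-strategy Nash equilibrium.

Find each player's best response to every opponent strategy; NE are the intersections.
Row's best responses — vs Cooperate: Cooperate (payoff 6); vs Defect: Defect (payoff 9).
Column's best responses — vs Cooperate: Cooperate (payoff 8); vs Defect: Defect (payoff 9).
Mutual best responses occur at (Cooperate, Cooperate) and (Defect, Defect); at each, neither player gains by switching.

(Cooperate, Cooperate) and (Defect, Defect)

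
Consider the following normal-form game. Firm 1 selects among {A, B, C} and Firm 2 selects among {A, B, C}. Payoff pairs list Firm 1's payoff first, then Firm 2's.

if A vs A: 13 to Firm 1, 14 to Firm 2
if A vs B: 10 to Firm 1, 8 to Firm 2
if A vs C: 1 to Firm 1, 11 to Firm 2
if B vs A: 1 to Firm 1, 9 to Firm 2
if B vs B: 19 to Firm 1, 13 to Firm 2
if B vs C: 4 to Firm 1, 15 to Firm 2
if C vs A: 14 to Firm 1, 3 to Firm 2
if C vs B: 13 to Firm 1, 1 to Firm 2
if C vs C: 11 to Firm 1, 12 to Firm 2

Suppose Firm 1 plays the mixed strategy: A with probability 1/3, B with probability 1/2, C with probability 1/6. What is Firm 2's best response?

C

Firm 2's best reply maximizes expected payoff against the mix.
A: (1/3)·14 + (1/2)·9 + (1/6)·3 = 29/3
B: (1/3)·8 + (1/2)·13 + (1/6)·1 = 28/3
C: (1/3)·11 + (1/2)·15 + (1/6)·12 = 79/6
Highest expected payoff is 79/6, from C.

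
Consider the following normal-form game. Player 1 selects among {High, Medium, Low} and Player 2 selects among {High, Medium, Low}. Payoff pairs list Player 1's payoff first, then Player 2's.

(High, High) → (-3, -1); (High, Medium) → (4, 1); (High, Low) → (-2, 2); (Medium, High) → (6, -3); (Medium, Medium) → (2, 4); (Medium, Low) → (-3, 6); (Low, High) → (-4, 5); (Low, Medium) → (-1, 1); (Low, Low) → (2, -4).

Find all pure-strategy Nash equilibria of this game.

No pure-strategy Nash equilibrium

Find each player's best response to every opponent strategy; NE are the intersections.
Player 1's best responses — vs High: Medium (payoff 6); vs Medium: High (payoff 4); vs Low: Low (payoff 2).
Player 2's best responses — vs High: Low (payoff 2); vs Medium: Low (payoff 6); vs Low: High (payoff 5).
No cell has both players best-responding. For instance, Player 1's best reply to Medium is High, but against High Player 2 prefers Low over Medium.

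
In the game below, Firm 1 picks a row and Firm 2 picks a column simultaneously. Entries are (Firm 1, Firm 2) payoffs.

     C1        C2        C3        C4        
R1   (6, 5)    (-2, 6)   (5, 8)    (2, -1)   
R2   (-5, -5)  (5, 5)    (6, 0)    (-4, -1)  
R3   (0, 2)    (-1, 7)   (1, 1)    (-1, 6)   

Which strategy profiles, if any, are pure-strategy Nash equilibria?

Check mutual best responses: a cell is a NE iff neither player can gain by unilaterally deviating.
Firm 1's best responses — vs C1: R1 (payoff 6); vs C2: R2 (payoff 5); vs C3: R2 (payoff 6); vs C4: R1 (payoff 2).
Firm 2's best responses — vs R1: C3 (payoff 8); vs R2: C2 (payoff 5); vs R3: C2 (payoff 7).
The only mutual best response is (R2, C2); neither player gains by switching there.

(R2, C2)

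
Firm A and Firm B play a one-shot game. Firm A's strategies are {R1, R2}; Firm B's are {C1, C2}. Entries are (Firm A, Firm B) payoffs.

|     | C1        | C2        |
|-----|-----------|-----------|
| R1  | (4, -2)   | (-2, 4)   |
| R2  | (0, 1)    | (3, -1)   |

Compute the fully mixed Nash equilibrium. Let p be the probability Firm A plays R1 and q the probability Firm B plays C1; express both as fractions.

Each player's mixing probability is pinned down by making the *other* player indifferent.
Firm B indifferent between C1 and C2: p·(-2) + (1−p)·1 = p·4 + (1−p)·(-1) ⟹ 1 + (-3)p = (-1) + 5p ⟹ p = 1/4.
Firm A indifferent between R1 and R2: q·4 + (1−q)·(-2) = q·0 + (1−q)·3 ⟹ (-2) + 6q = 3 + (-3)q ⟹ q = 5/9.

p = 1/4, q = 5/9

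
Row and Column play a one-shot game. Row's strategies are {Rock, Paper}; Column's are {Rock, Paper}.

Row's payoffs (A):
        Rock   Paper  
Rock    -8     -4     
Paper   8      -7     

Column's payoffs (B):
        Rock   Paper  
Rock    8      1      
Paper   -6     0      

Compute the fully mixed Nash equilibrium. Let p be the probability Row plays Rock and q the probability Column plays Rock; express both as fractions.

In a mixed NE each player is indifferent between their pure strategies, so the opponent's mix sets the indifference.
Column indifferent between Rock and Paper: p·8 + (1−p)·(-6) = p·1 + (1−p)·0 ⟹ (-6) + 14p = 0 + 1p ⟹ p = 6/13.
Row indifferent between Rock and Paper: q·(-8) + (1−q)·(-4) = q·8 + (1−q)·(-7) ⟹ (-4) + (-4)q = (-7) + 15q ⟹ q = 3/19.

p = 6/13, q = 3/19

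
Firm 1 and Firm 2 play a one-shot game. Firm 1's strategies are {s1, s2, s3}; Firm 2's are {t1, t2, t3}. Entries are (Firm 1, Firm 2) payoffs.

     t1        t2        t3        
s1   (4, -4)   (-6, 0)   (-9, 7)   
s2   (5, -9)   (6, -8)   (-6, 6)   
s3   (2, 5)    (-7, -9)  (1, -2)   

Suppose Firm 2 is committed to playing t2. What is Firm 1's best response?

With Firm 2 fixed at t2, Firm 1's payoffs are: s1 → -6, s2 → 6, s3 → -7.
The maximum is 6, achieved by s2.

s2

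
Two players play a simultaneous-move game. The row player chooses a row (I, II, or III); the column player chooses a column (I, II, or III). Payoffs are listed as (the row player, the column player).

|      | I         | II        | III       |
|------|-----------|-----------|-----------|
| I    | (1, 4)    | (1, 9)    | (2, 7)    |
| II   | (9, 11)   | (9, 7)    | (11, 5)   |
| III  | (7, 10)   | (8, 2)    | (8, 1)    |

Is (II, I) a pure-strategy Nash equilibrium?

Yes

Holding the column player at I: the row player gets 9 from II, versus 1 from I, 7 from III. No profitable deviation for the row player.
Holding the row player at II: the column player gets 11 from I, versus 7 from II, 5 from III. No profitable deviation for the column player either.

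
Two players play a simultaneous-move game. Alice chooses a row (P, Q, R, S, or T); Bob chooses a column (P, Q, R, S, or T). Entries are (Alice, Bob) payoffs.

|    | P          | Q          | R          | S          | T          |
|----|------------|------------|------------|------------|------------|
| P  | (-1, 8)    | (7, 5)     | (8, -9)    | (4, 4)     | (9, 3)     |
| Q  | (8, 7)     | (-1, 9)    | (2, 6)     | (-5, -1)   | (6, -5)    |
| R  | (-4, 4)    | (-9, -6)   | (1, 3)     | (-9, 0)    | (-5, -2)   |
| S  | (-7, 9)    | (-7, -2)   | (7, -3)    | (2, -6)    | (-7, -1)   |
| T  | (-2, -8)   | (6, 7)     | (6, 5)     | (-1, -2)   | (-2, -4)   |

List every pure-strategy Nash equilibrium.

No pure-strategy Nash equilibrium

A profile is a Nash equilibrium when each player is best-responding to the other.
Alice's best responses — vs P: Q (payoff 8); vs Q: P (payoff 7); vs R: P (payoff 8); vs S: P (payoff 4); vs T: P (payoff 9).
Bob's best responses — vs P: P (payoff 8); vs Q: Q (payoff 9); vs R: P (payoff 4); vs S: P (payoff 9); vs T: Q (payoff 7).
No cell has both players best-responding. For instance, Alice's best reply to T is P, but against P Bob prefers P over T.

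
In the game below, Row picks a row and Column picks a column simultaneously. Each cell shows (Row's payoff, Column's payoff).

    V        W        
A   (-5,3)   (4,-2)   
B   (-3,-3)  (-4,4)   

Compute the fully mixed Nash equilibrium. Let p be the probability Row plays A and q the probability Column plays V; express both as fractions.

In a mixed NE each player is indifferent between their pure strategies, so the opponent's mix sets the indifference.
Column indifferent between V and W: p·3 + (1−p)·(-3) = p·(-2) + (1−p)·4 ⟹ (-3) + 6p = 4 + (-6)p ⟹ p = 7/12.
Row indifferent between A and B: q·(-5) + (1−q)·4 = q·(-3) + (1−q)·(-4) ⟹ 4 + (-9)q = (-4) + 1q ⟹ q = 4/5.

p = 7/12, q = 4/5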